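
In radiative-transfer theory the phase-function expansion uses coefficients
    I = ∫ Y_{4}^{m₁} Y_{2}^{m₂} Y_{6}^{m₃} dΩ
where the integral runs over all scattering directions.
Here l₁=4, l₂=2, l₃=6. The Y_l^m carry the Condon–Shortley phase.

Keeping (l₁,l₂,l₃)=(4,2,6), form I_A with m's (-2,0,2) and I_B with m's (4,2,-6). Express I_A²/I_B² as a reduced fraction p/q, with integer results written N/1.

Shared (l₁,l₂,l₃)=(4,2,6): N and (l;000)² cancel in I_A²/I_B².
A: Δ = 0!·8!·4!/13! = 1/6435; Racah Σ t=0..0: t=0:+1/5760 = 1/5760; ⇒ 3j(4 2 6; -2 0 2)² = 56/2145, sgn +1
B: Δ = 0!·8!·4!/13! = 1/6435; Racah Σ t=0..0: t=0:+1/967680 = 1/967680; ⇒ 3j(4 2 6; 4 2 -6)² = 1/13, sgn +1
I_A²/I_B² = (56/2145)/(1/13) = 56/165

56/165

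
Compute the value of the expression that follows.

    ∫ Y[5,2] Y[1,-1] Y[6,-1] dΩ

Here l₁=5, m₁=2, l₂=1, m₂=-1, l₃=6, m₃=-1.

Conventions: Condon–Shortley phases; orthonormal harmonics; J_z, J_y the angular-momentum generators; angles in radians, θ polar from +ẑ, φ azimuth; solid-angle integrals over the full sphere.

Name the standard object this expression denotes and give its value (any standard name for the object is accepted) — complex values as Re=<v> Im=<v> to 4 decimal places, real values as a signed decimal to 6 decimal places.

This is a Gaunt coefficient — the integral of a triple product of spherical harmonics over the sphere.
Checks pass: Σm=0; 12 even; l₃=6∈[4,6].
(2·5+1)(2·1+1)(2·6+1) = 429
Δ: 0! 10! 2! / 13! → 1/858
sum: t=0:+1/14400 = 1/14400
3j²(5 1 6; 0 0 0) = Δ·Π!·Σ² = 6/143  (sign +1)
sum: t=0:+1/60480 = 1/60480
3j²(5 1 6; 2 -1 -1) = Δ·Π!·Σ² = 5/429  (sign -1)
combine: 4πI² = 429·6/143·5/429 = 30/143
take √, sign -1: I = -0.12920749

Gaunt coefficient, -0.129207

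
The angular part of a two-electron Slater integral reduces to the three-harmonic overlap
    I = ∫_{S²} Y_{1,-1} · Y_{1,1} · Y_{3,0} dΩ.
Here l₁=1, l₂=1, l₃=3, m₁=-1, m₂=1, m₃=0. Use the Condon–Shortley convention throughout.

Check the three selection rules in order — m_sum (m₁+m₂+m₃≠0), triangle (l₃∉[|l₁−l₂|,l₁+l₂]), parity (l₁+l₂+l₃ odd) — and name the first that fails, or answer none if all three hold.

triangle

m₁+m₂+m₃ = -1 + 1 + 0 = 0  ✓
triangle: need |l₁−l₂| ≤ l₃ ≤ l₁+l₂ = [0,2]; l₃=3 is outside  ✗
parity: l₁+l₂+l₃ = 5 is odd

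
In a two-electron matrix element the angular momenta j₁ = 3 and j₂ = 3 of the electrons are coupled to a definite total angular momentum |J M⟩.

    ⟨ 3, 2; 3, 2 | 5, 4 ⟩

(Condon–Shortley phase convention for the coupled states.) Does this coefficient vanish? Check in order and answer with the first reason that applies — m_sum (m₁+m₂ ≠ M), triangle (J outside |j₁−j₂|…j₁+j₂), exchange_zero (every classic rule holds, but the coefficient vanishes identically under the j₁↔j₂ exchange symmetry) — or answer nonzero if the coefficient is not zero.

m-sum: m₁+m₂ = 2+2 = 4, M = 4  ✓
triangle: |j₁−j₂| = 0 ≤ J = 5 ≤ j₁+j₂ = 6  ✓
exchange: j₁=j₂ and m₁=m₂, and (−1)^(j₁+j₂−J) = (−1)^1 = −1 forces ⟨j₁m₁;j₂m₂|JM⟩ = −⟨j₂m₂;j₁m₁|JM⟩ = −⟨j₁m₁;j₂m₂|JM⟩ ⇒ the coefficient vanishes identically
Racah sum check: Σ_k collapses to 0 ⇒ CG = 0

exchange_zero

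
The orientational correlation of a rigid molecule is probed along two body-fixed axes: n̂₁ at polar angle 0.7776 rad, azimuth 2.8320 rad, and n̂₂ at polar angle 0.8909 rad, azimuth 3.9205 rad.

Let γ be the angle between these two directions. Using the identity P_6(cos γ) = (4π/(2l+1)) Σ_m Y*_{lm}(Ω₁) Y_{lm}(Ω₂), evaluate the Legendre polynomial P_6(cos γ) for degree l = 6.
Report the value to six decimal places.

Addition theorem: P_6(cos γ) = (4π/13) Σ_m Y*_{lm}(Ω₁) Y_{lm}(Ω₂), m = −6…6:
  m=-6: (-0.016293-0.055252i) × (-0.004159+0.106748i) = +0.005966-0.001509i  (running Σ = +0.005966-0.001509i)
  m=-5: (-0.004627+0.202630i) × (+0.218315-0.204586i) = +0.040445+0.045184i  (running Σ = +0.046411+0.043675i)
  m=-4: (+0.129350-0.374671i) × (-0.436677-0.011340i) = -0.060733+0.162143i  (running Σ = -0.014322+0.205818i)
  m=-3: (-0.248190+0.331944i) × (+0.179970+0.187119i) = -0.106780+0.013299i  (running Σ = -0.121102+0.219117i)
  m=-2: (+0.048168-0.034329i) × (-0.002452+0.188848i) = +0.006365+0.009181i  (running Σ = -0.114737+0.228298i)
  m=-1: (+0.338316-0.108220i) × (+0.244014-0.240867i) = +0.056487-0.107896i  (running Σ = -0.058250+0.120401i)
  m=0: (-0.169065-0.000000i) × (+0.098764+0.000000i) = -0.016698-0.000000i  (running Σ = -0.074948+0.120401i)
  m=1: (-0.338316-0.108220i) × (-0.244014-0.240867i) = +0.056487+0.107896i  (running Σ = -0.018460+0.228298i)
  m=2: (+0.048168+0.034329i) × (-0.002452-0.188848i) = +0.006365-0.009181i  (running Σ = -0.012096+0.219117i)
  m=3: (+0.248190+0.331944i) × (-0.179970+0.187119i) = -0.106780-0.013299i  (running Σ = -0.118876+0.205818i)
  m=4: (+0.129350+0.374671i) × (-0.436677+0.011340i) = -0.060733-0.162143i  (running Σ = -0.179609+0.043675i)
  m=5: (+0.004627+0.202630i) × (-0.218315-0.204586i) = +0.040445-0.045184i  (running Σ = -0.139164-0.001509i)
  m=6: (-0.016293+0.055252i) × (-0.004159-0.106748i) = +0.005966+0.001509i  (running Σ = -0.133198-0.000000i)
Σ over m = -0.133198-0.000000i; ×(4π/13) → -0.128755-0.000000i. Real part: -0.128755

-0.128755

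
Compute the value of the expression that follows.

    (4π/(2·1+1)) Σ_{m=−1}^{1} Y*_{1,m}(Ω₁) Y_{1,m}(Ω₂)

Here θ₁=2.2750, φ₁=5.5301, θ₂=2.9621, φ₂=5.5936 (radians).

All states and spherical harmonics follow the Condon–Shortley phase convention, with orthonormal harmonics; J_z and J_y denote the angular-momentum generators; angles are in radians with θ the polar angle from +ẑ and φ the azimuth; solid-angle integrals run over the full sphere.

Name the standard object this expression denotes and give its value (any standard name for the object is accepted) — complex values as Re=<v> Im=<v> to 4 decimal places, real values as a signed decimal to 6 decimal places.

This sum is the spherical-harmonic addition theorem: it equals the Legendre polynomial P_l(cos γ) of the angle γ between the two directions.
Summing Y*_{l m}(θ₁,φ₁)·Y_{l m}(θ₂,φ₂) over m ∈ [−1, 1]; prefactor 4π/(2·1+1) = 4.188790:
  m=-1: Y*=0.19211 - 0.18008j  Y=0.04759 + 0.03924j  product 0.01621 - 0.00103j
  m=+0: Y*=-0.31633 + 0.00000j  Y=-0.48075 + 0.00000j  product 0.15208 + 0.00000j
  m=+1: Y*=-0.19211 - 0.18008j  Y=-0.04759 + 0.03924j  product 0.01621 + 0.00103j
Accumulated sum 0.18450 + 0.00000j; after 4π/(2l+1) scaling, 0.77281 + 0.00000j ⇒ P_1 = 0.772814

Legendre polynomial (addition theorem), +0.772814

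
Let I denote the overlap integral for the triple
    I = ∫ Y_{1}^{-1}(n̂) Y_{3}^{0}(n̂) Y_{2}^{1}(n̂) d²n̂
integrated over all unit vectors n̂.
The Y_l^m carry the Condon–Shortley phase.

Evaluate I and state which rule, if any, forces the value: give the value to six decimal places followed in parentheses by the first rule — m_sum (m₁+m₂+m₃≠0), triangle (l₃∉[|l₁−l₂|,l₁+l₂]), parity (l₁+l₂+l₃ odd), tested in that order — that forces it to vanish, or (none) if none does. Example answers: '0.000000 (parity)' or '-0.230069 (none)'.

m-sum 0 ✓  L=6 even ✓  2≤2≤4 ✓
Π(2lᵢ+1) = 3×7×5 = 105
triangle coeff Δ(1,3,2) = 1/105
Σ_t [1,1]: t=1:−1/4 = -1/4
(3j)²=3/35 [(1 3 2; 0 0 0)], sign=-1
Σ_t [2,2]: t=2:+1/12 = 1/12
(3j)²=1/35 [(1 3 2; -1 0 1)], sign=-1
⇒ 4πI² = 9/35
I = (+1)√(9/35/(4π)) = 0.14304817
No selection rule forces the value: the integral is nonzero (none).

0.143048 (none)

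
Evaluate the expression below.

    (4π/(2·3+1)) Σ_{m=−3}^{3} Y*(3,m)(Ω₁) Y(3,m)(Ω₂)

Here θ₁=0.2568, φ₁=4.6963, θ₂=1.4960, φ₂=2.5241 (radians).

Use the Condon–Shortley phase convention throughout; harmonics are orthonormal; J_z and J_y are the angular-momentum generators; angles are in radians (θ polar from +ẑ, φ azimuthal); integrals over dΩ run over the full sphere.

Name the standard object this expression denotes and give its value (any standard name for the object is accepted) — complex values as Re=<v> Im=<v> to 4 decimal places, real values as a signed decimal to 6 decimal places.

Legendre polynomial (addition theorem), +0.105646

This sum is the spherical-harmonic addition theorem: it equals the Legendre polynomial P_l(cos γ) of the angle γ between the two directions.
Addition theorem: P_3(cos γ) = (4π/7) Σ_m Y*_{lm}(Ω₁) Y_{lm}(Ω₂), m = −3…3:
  m=-3: Y*=(0.000330, 0.006828)  Y=(0.115006, -0.397428)  product (0.002752, 0.000654)
  m=-2: Y*=(-0.063733, 0.002051)  Y=(0.025026, 0.071701)  product (-0.001742, -0.004518)
  m=-1: Y*=(-0.004856, -0.301819)  Y=(0.255426, 0.181386)  product (0.053505, -0.077973)
  m=+0: Y*=(0.605458, -0.000000)  Y=(-0.082880, 0.000000)  product (-0.050180, 0.000000)
  m=+1: Y*=(0.004856, -0.301819)  Y=(-0.255426, 0.181386)  product (0.053505, 0.077973)
  m=+2: Y*=(-0.063733, -0.002051)  Y=(0.025026, -0.071701)  product (-0.001742, 0.004518)
  m=+3: Y*=(-0.000330, 0.006828)  Y=(-0.115006, -0.397428)  product (0.002752, -0.000654)
Accumulated sum (0.058849, 0.000000); after 4π/(2l+1) scaling, (0.105646, 0.000000) ⇒ P_3 = 0.105646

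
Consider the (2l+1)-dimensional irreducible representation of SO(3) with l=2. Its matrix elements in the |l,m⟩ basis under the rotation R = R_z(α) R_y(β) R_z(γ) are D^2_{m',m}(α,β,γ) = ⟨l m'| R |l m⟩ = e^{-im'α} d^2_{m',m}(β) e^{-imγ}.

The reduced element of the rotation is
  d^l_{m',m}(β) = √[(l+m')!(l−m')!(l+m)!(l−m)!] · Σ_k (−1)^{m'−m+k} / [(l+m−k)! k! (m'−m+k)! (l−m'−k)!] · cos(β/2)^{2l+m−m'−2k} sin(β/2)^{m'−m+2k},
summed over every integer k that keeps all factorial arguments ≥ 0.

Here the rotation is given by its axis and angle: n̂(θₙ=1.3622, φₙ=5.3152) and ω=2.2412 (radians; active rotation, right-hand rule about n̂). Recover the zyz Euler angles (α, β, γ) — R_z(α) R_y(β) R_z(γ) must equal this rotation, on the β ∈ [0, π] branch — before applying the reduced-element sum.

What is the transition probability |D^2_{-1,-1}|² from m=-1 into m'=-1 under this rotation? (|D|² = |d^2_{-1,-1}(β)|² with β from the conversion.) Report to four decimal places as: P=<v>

Axis–angle → zyz. n̂ = (sinθₙcosφₙ, sinθₙsinφₙ, cosθₙ) = (+0.554670, -0.805888, +0.207087), ω = 2.2412.
R = I cosω + sinω [n̂]ₓ + (1−cosω) n̂n̂ᵀ gives
  R = [-0.122494, -0.886993, -0.445240; -0.562458, +0.431663, -0.705201; +0.817701, +0.164046, -0.551773]
β = atan2(√(R₁₃²+R₂₃²), R₃₃) = 2.155285; α = atan2(R₂₃, R₁₃) mod 2π = 4.149225; γ = atan2(R₃₂, −R₃₁) mod 2π = 2.943603
Split into d^2_{-1,-1}(β=2.1553) × two z-phases.
Half-angle: c=0.473406, s=0.880844. N=√(1·6·1·6)=6.000000
Admissible k: 0..1 (factorial args all ≥0)
  k=0: (−1)^0·6.0000/(6)·0.4734^4·0.8808^0 = +0.050227
  k=1: (−1)^1·6.0000/(2)·0.4734^2·0.8808^2 = -0.521660
d^2_{-1,-1}(2.1553) = +0.050227 -0.521660 = -0.471433
|D^2_{-1,-1}|² = |d^2_{-1,-1}(β)|² = (-0.471433)² = 0.222249 (the z-rotation phases have unit modulus)

P=0.2222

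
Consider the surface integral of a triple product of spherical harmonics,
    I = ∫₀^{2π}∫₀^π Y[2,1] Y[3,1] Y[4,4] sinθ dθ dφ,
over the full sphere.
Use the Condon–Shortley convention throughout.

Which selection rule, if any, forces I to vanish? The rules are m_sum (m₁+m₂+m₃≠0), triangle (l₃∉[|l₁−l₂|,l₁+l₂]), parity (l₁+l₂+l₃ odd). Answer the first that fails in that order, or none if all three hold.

Σmᵢ = 6  ✗
l₃∈[|l₁−l₂|,l₁+l₂]=[1,5], have l₃=4
Σlᵢ = 9 ⇒ odd

m_sum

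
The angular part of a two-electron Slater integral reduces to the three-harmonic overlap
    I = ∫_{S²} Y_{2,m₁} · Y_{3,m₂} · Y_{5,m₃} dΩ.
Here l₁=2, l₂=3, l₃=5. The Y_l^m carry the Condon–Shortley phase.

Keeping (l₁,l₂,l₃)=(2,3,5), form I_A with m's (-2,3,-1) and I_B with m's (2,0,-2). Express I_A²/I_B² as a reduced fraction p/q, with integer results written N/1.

Same 2,3,5: normalisation and zero-m 3j drop out of the ratio.
A: Δ: 0! 4! 6! / 11! → 1/2310; sum: t=0:+1/17280 = 1/17280; 3j²(2 3 5; -2 3 -1) = Δ·Π!·Σ² = 1/2310  (sign +1)
B: Δ: 0! 4! 6! / 11! → 1/2310; sum: t=0:+1/864 = 1/864; 3j²(2 3 5; 2 0 -2) = Δ·Π!·Σ² = 1/66  (sign -1)
I_A²/I_B² = (1/2310)/(1/66) = 1/35

1/35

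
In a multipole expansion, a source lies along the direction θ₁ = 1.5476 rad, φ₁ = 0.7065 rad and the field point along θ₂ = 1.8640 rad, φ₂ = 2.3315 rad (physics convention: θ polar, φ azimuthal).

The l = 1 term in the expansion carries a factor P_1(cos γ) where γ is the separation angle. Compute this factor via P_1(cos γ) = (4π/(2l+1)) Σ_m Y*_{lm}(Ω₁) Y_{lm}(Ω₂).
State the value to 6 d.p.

-0.058555

Addition theorem: P_1(cos γ) = (4π/3) Σ_m Y*_{lm}(Ω₁) Y_{lm}(Ω₂), m = −1…1:
  m=-1: Y*=+0.262726+0.224226i  Y=-0.228029-0.239579i  product -0.006189-0.114073i
  m=+0: Y*=+0.011333-0.000000i  Y=-0.141216+0.000000i  product -0.001600+0.000000i
  m=+1: Y*=-0.262726+0.224226i  Y=+0.228029-0.239579i  product -0.006189+0.114073i
Σ over m = -0.013979+0.000000i; ×(4π/3) → -0.058555+0.000000i. Real part: -0.058555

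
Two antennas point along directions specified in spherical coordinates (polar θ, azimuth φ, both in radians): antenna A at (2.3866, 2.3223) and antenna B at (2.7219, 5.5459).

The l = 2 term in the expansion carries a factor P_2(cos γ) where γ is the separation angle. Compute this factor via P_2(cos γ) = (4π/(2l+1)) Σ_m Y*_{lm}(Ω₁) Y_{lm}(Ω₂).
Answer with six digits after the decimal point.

-0.275611

Expand P_2 via completeness: Σ_{m} conj(Y_{2,m}) at Ω₁ times Y_{2,m} at Ω₂ —
  m=-2: Y*=-0.012287-0.180983i  Y=+0.006162+0.063840i  product +0.011478-0.001900i
  m=-1: Y*=+0.263237-0.281715i  Y=-0.212819-0.193266i  product -0.110468+0.009080i
  m=+0: Y*=+0.186447-0.000000i  Y=+0.473680+0.000000i  product +0.088316+0.000000i
  m=+1: Y*=-0.263237-0.281715i  Y=+0.212819-0.193266i  product -0.110468-0.009080i
  m=+2: Y*=-0.012287+0.180983i  Y=+0.006162-0.063840i  product +0.011478+0.001900i
Σ over m = -0.109662+0.000000i; ×(4π/5) → -0.275611+0.000000i. Real part: -0.275611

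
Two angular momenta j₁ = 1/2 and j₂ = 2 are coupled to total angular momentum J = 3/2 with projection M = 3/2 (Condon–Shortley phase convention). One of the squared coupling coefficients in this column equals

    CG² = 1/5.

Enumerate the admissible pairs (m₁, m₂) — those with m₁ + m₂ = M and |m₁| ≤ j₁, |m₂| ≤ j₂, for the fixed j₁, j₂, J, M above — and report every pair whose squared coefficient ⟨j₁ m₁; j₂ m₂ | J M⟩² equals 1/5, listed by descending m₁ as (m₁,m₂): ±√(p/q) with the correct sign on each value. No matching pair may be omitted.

(1/2,1): +√(1/5)

Admissible pairs with m₁+m₂ = M = 3/2: (-1/2,2), (1/2,1)
  (m₁,m₂)=(1/2,1): CG² = 1/5, CG = +√(1/5)   ← matches the target
  (m₁,m₂)=(-1/2,2): CG² = 4/5, CG = −√(4/5)
Pairs with CG² = 1/5: (1/2,1): +√(1/5)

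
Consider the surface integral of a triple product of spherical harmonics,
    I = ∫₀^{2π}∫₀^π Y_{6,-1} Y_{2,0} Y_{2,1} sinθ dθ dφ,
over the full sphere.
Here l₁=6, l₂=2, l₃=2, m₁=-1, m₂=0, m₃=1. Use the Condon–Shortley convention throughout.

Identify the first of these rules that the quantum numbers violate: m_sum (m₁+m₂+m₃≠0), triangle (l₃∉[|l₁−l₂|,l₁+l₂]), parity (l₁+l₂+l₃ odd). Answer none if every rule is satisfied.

triangle

Σmᵢ = 0  ✓
l₃∈[|l₁−l₂|,l₁+l₂]=[4,8] required, l₃=2 fails  ✗
Σlᵢ = 10 ⇒ even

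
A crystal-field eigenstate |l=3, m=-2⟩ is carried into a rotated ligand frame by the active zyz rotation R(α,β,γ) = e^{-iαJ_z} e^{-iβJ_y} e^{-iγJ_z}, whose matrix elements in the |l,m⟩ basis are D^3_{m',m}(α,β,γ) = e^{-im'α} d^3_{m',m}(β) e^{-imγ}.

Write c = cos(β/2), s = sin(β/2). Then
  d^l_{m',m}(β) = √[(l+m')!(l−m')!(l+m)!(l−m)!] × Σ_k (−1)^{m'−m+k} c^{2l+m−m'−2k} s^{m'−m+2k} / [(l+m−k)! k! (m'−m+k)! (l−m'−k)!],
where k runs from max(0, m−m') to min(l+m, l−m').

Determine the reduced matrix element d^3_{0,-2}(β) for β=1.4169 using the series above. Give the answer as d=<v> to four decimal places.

d^3_{0,-2}(β=1.4169) via the finite sum:
c=cos(1.416900/2)=0.759371, s=sin(1.416900/2)=0.650658; N=√[6·6·1·120]=65.726707
The bounds max(0,m−m')=0 and min(l+m,l−m')=1 give 2 terms
  k=0: (−1)^2·65.7267/(12)·0.7594^4·0.6507^2 = +0.771050
  k=1: (−1)^3·65.7267/(12)·0.7594^2·0.6507^4 = -0.566081
d^3_{0,-2}(1.4169) = +0.771050 -0.566081 = +0.204968

d=0.2050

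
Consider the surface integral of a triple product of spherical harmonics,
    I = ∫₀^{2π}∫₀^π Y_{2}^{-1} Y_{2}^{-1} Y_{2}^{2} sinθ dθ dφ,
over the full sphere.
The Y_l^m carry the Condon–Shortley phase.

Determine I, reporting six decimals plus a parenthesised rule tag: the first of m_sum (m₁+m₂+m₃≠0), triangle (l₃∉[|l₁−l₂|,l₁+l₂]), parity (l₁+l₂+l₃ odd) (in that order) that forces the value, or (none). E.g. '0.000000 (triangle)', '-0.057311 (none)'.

Checks pass: Σm=0; 6 even; l₃=2∈[0,4].
(2·2+1)(2·2+1)(2·2+1) = 125
Δ: 2! 2! 2! / 7! → 1/630
sum: t=0:+1/8 t=1:−1/1 t=2:+1/8 = -3/4
3j²(2 2 2; 0 0 0) = Δ·Π!·Σ² = 2/35  (sign -1)
sum: t=1:−1/4 = -1/4
3j²(2 2 2; -1 -1 2) = Δ·Π!·Σ² = 3/35  (sign -1)
combine: 4πI² = 125·2/35·3/35 = 30/49
take √, sign +1: I = 0.22072812
No selection rule forces the value: the integral is nonzero (none).

0.220728 (none)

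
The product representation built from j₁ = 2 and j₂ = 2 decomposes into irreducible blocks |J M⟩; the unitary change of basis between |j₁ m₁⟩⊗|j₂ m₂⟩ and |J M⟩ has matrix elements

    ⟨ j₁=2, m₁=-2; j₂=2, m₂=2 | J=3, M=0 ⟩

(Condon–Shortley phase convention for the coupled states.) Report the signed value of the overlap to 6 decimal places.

-0.316228

√[7·1!3!3!/8! · 0!4!4!0!3!3!] = √(648/5)
  +(−1)^1/∏(1,0,3,3,0,0)! = -1/36  (running -1/36)
⟨..|..⟩ = √(648/5)·(-1/36) = -0.316228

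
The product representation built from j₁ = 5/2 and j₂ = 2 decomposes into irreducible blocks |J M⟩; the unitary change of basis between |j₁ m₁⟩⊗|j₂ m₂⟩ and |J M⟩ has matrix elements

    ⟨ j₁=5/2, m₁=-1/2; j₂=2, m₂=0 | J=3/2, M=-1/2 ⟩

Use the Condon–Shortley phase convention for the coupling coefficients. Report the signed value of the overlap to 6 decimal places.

+√(2/35) ≈ +0.239046

√[4·3!2!1!/7! · 2!3!2!2!1!2!] = √(32/35)
  +(−1)^1/∏(1,2,2,1,0,0)! = -1/4  (running -1/4)
  +(−1)^2/∏(2,1,1,0,1,1)! = 1/2  (running 1/4)
⟨..|..⟩ = √(32/35)·(1/4) = +0.239046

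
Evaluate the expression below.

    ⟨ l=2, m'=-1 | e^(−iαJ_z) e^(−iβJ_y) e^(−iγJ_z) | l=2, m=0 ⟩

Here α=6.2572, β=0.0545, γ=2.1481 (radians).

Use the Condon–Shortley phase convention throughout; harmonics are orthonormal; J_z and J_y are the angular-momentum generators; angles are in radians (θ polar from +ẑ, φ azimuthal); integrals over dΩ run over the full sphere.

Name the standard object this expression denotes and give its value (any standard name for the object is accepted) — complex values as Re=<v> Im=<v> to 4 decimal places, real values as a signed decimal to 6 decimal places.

Wigner D-matrix element, Re=0.0666 Im=-0.0017

This is a Wigner D-matrix element — the rotation-matrix element ⟨l m'| R(α,β,γ) |l m⟩ in the angular-momentum basis.
Split into d^2_{-1,0}(β=0.0545) × two z-phases.
c=cos(0.054500/2)=0.999629, s=sin(0.054500/2)=0.027247; N=√[1·6·2·2]=4.898979
The bounds max(0,m−m')=1 and min(l+m,l−m')=2 give 2 terms
  k=1: (−1)^0·4.8990/(2)·0.9996^3·0.0272^1 = +0.066666
  k=2: (−1)^1·4.8990/(2)·0.9996^1·0.0272^3 = -0.000050
d^2_{-1,0}(0.0545) = +0.066666 -0.000050 = +0.066617
Attach z-rotation phases: D = e^{-i(-1)(6.2572)}·(+0.066617)·e^{-i(0)(2.1481)} = +0.066594-0.001731i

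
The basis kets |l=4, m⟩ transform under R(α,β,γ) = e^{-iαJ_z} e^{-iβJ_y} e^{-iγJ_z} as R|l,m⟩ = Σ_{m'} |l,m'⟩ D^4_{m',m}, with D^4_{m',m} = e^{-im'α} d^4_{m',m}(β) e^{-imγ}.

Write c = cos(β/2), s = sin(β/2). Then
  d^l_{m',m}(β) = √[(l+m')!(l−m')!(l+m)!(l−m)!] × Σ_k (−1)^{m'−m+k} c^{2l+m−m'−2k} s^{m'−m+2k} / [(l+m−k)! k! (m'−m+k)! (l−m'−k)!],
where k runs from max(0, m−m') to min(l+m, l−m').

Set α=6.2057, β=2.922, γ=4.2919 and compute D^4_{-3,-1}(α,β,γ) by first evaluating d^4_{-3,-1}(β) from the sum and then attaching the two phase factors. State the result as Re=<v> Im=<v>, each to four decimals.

D^4_{-3,-1}(6.2057,2.9220,4.2919) = e^{-i·-3·6.2057}·d^4_{-3,-1}(2.9220)·e^{-i·-1·4.2919}. Compute d first:
With c≡cos(β/2)=0.109576 and s≡sin(β/2)=0.993978, N=[1·5040·6·120]^{1/2}=1904.940944
The bounds max(0,m−m')=2 and min(l+m,l−m')=3 give 2 terms
  k=2: (−1)^0·1904.9409/(240)·0.1096^6·0.9940^2 = +0.000014
  k=3: (−1)^1·1904.9409/(144)·0.1096^4·0.9940^4 = -0.001862
d^4_{-3,-1}(2.9220) = +0.000014 -0.001862 = -0.001848
Phases: e^{-i·(-3)·6.2057}=+0.973104-0.230368i, e^{-i·(-1)·4.2919}=-0.408207-0.912889i ⇒ D=+0.001123+0.001468i

Re=0.0011 Im=0.0015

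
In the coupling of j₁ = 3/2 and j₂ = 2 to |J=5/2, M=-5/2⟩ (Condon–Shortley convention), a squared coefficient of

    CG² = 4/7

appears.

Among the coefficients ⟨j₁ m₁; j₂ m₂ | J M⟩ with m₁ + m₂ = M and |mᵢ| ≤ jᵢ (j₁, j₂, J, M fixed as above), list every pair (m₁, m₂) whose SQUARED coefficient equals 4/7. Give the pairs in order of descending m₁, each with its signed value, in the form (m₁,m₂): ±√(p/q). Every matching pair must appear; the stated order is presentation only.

Admissible pairs with m₁+m₂ = M = -5/2: (-3/2,-1), (-1/2,-2)
  (m₁,m₂)=(-1/2,-2): CG² = 4/7, CG = +√(4/7)   ← matches the target
  (m₁,m₂)=(-3/2,-1): CG² = 3/7, CG = −√(3/7)
Pairs with CG² = 4/7: (-1/2,-2): +√(4/7)

(-1/2,-2): +√(4/7)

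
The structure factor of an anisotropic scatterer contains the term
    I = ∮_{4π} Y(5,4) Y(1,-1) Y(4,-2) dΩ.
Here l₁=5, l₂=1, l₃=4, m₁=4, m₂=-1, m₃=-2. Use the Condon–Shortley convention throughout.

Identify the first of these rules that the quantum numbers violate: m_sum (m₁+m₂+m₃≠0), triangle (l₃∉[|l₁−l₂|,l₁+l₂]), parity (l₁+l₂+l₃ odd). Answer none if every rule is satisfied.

azimuthal sum: 4 − 1 − 2 = 1  ✗
4 ≤ 4 ≤ 6 (triangle on l)
L = 5 + 1 + 4 = 10 (even)

m_sum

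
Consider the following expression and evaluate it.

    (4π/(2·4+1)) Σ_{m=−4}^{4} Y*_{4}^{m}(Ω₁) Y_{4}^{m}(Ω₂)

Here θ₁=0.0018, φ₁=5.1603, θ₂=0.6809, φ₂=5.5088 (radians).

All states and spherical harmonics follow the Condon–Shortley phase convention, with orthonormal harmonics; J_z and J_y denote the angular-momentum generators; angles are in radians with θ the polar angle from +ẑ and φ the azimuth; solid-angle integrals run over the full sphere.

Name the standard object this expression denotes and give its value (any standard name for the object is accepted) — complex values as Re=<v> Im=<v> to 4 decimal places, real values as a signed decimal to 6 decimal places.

Legendre polynomial (addition theorem), -0.291783

This sum is the spherical-harmonic addition theorem: it equals the Legendre polynomial P_l(cos γ) of the angle γ between the two directions.
Addition theorem: P_4(cos γ) = (4π/9) Σ_m Y*_{lm}(Ω₁) Y_{lm}(Ω₂), m = −4…4:
  m=-4: Y*=-0.000000+0.000000i  Y=-0.069420+0.003060i  product +0.000000-0.000000i
  m=-3: Y*=-0.000000+0.000000i  Y=-0.165782+0.177115i  product +0.000000-0.000000i
  m=-2: Y*=-0.000004-0.000005i  Y=+0.009419+0.427553i  product +0.000002-0.000002i
  m=-1: Y*=+0.001475-0.003070i  Y=+0.202826+0.198407i  product +0.000908-0.000330i
  m=+0: Y*=+0.846271-0.000000i  Y=-0.249087+0.000000i  product -0.210795+0.000000i
  m=+1: Y*=-0.001475-0.003070i  Y=-0.202826+0.198407i  product +0.000908+0.000330i
  m=+2: Y*=-0.000004+0.000005i  Y=+0.009419-0.427553i  product +0.000002+0.000002i
  m=+3: Y*=+0.000000+0.000000i  Y=+0.165782+0.177115i  product +0.000000+0.000000i
  m=+4: Y*=-0.000000-0.000000i  Y=-0.069420-0.003060i  product +0.000000+0.000000i
Total Σ_m = -0.208974+0.000000i. Multiply by 1.396263: -0.291783+0.000000i. P_4(cos γ) = -0.291783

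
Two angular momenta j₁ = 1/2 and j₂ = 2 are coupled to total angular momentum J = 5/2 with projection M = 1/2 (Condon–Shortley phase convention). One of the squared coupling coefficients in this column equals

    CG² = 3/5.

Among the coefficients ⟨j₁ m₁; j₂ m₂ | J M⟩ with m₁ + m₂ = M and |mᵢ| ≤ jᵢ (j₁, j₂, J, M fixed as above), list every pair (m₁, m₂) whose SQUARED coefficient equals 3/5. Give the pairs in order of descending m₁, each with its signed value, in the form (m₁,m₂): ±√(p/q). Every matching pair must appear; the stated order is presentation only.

(1/2,0): +√(3/5)

Admissible pairs with m₁+m₂ = M = 1/2: (-1/2,1), (1/2,0)
  (m₁,m₂)=(1/2,0): CG² = 3/5, CG = +√(3/5)   ← matches the target
  (m₁,m₂)=(-1/2,1): CG² = 2/5, CG = +√(2/5)
Pairs with CG² = 3/5: (1/2,0): +√(3/5)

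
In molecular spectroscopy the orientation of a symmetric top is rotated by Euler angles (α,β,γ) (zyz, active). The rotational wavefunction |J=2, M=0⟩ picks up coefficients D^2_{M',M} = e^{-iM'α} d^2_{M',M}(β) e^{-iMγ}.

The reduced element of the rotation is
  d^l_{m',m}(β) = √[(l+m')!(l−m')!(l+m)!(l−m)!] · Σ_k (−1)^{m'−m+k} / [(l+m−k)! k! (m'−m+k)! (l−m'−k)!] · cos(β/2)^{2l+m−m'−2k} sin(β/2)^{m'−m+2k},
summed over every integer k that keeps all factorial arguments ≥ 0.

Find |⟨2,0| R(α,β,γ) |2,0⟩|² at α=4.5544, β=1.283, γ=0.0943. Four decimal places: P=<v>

P=0.1438

First d^2_{0,0}(β=1.2830), then the phase factors e^{-i(0)α} and e^{-i(0)γ}:
With c≡cos(β/2)=0.801199 and s≡sin(β/2)=0.598398, N=[2·2·2·2]^{1/2}=4.000000
The bounds max(0,m−m')=0 and min(l+m,l−m')=2 give 3 terms
  k=0: (−1)^0·4.0000/(4)·0.8012^4·0.5984^0 = +0.412061
  k=1: (−1)^1·4.0000/(1)·0.8012^2·0.5984^2 = -0.919435
  k=2: (−1)^2·4.0000/(4)·0.8012^0·0.5984^4 = +0.128221
d^2_{0,0}(1.2830) = +0.412061 -0.919435 +0.128221 = -0.379152
|D^2_{0,0}|² = |d^2_{0,0}(β)|² = (-0.379152)² = 0.143757 (the z-rotation phases have unit modulus)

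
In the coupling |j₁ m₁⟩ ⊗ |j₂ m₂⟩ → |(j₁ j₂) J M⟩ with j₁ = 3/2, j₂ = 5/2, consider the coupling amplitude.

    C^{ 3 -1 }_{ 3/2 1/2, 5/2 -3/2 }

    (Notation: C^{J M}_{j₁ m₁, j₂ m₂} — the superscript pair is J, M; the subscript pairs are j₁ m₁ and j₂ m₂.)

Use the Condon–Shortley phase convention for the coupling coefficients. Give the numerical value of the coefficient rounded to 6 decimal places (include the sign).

+√(49/120) = +0.639010

triangle: 1!×2!×4!/8! = 48/40320
(j±m)!: 2!×1!×1!×4!×2!×4! = 2304
prefactor² = (2J+1)×Δ×N² = 96/5
  k=0: +1/(0!×1!×1!×1!×1!×3!) = 1/6
  k=1: −1/(1!×0!×0!×0!×2!×4!) = -1/48
Σ = 7/48  ⇒  CG² = 96/5×(7/48)² = 49/120
CG = +√(49/120) = +0.639010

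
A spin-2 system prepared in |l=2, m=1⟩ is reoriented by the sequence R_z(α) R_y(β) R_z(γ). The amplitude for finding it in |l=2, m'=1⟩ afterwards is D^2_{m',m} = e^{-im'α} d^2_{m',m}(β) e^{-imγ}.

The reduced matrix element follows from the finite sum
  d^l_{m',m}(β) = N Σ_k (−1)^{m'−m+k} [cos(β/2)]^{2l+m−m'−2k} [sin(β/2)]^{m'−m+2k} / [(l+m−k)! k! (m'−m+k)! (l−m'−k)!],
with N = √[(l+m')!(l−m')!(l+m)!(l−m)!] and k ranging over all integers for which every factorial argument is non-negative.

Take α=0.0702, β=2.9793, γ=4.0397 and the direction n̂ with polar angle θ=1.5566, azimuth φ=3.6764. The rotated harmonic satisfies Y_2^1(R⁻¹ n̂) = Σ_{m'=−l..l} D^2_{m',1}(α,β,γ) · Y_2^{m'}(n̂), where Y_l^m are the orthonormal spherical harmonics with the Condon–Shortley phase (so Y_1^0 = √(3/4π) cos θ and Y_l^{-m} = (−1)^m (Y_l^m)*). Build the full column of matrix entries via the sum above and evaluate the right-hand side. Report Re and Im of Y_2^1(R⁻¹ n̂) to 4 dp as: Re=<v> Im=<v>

Re=-0.0242 Im=0.1184

Need the full column D^2_{m',1} for m'=−2..2 at α=0.0702, β=2.9793, γ=4.0397.
cos(β/2)=0.081057, sin(β/2)=0.996709
d^2_{-2,1}: single k=3 term ⇒ +0.160520;  D = -0.116604+0.110318i
d^2_{-1,1}: k∈[2..3] ⇒ +0.019581 -0.986903 = -0.967321;  D = +0.654314-0.712449i
d^2_{0,1}: k∈[1..2] ⇒ +0.001300 -0.196595 = -0.195295;  D = +0.121687-0.152750i
d^2_{1,1}: k∈[0..1] ⇒ +0.000043 -0.019581 = -0.019538;  D = +0.011072-0.016098i
d^2_{2,1}: single k=0 term ⇒ -0.001062;  D = +0.000539-0.000915i
Y_2^{m'}(θ=1.5566,φ=3.6764) and Σ D·Y over m':
  (-0.1166+0.1103i)·(+0.1856-0.3387i)  (+0.6543-0.7124i)·(-0.0094+0.0056i)  (+0.1217-0.1527i)·(-0.3152+0.0000i)  (+0.0111-0.0161i)·(+0.0094+0.0056i)  (+0.0005-0.0009i)·(+0.1856+0.3387i)
Y_2^1(R⁻¹ n̂) = -0.024214+0.118412i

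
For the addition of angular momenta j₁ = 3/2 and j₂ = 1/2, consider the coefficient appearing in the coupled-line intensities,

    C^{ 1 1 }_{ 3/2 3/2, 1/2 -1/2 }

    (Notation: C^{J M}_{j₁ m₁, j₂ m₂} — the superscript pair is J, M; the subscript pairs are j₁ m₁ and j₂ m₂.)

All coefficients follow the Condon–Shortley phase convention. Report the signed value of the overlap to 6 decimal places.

+0.866025

triangle: 1!·2!·0!/4! = 2/24
(j±m)!: 3!·0!·0!·1!·2!·0! = 12
prefactor² = (2J+1)·Δ·N² = 3
  k=0: +1/(0!·1!·0!·0!·2!·0!) = 1/2
Σ = 1/2  ⇒  CG² = 3·(1/2)² = 3/4
CG = +√(3/4) = +0.866025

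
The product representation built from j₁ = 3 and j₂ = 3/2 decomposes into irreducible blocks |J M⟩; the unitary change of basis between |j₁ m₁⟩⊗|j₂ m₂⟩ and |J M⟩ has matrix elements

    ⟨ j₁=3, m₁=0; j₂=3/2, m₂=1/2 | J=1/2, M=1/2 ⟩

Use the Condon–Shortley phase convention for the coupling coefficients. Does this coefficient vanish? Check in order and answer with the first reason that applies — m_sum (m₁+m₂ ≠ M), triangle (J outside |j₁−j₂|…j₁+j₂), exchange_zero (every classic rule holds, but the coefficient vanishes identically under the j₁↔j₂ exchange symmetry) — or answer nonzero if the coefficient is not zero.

m-sum: m₁+m₂ = 0+1/2 = 1/2, M = 1/2  ✓
triangle: need |j₁−j₂| ≤ J ≤ j₁+j₂, i.e. J ∈ [3/2, 9/2]; J = 1/2 is outside ✗ ⇒ coefficient is 0

triangle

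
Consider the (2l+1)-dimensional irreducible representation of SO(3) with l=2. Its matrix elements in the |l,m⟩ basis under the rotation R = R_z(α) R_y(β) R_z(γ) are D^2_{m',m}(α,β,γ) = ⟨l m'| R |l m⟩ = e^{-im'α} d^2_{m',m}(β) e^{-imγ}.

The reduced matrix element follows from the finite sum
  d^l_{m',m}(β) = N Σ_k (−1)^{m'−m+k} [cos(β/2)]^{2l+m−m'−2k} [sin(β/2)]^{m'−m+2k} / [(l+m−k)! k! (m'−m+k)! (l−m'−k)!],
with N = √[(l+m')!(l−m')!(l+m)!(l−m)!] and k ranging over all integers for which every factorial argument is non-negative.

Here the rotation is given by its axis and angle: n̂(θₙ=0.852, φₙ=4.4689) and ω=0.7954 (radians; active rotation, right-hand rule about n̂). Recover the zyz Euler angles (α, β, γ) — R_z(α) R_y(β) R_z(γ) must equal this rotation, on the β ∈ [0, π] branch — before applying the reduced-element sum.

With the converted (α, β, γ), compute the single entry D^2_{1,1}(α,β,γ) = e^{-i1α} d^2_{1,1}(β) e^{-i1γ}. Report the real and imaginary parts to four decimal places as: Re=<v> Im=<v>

Axis–angle → zyz. n̂ = (sinθₙcosφₙ, sinθₙsinφₙ, cosθₙ) = (-0.181444, -0.730399, +0.658479), ω = 0.7954.
R = I cosω + sinω [n̂]ₓ + (1−cosω) n̂n̂ᵀ gives
  R = [+0.709876, -0.430491, -0.557453; +0.510007, +0.860045, -0.014709; +0.485767, -0.273863, +0.830078]
β = atan2(√(R₁₃²+R₂₃²), R₃₃) = 0.591549; α = atan2(R₂₃, R₁₃) mod 2π = 3.167973; γ = atan2(R₃₂, −R₃₁) mod 2π = 3.654951
First d^2_{1,1}(β=0.5915), then the phase factors e^{-i(1)α} and e^{-i(1)γ}:
Half-angle: c=0.956577, s=0.291481. N=√(6·1·6·1)=6.000000
k: max(0,(1)−(1))=0 … min(2+(1),2−(1))=1
  k=0: (−1)^0·6.0000/(6)·0.9566^4·0.2915^0 = +0.837296
  k=1: (−1)^1·6.0000/(2)·0.9566^2·0.2915^2 = -0.233228
d^2_{1,1}(0.5915) = +0.837296 -0.233228 = +0.604069
Phases: e^{-i·(1)·3.1680}=-0.999652+0.026377i, e^{-i·(1)·3.6550}=-0.871100+0.491105i ⇒ D=+0.518196-0.310438i

Re=0.5182 Im=-0.3104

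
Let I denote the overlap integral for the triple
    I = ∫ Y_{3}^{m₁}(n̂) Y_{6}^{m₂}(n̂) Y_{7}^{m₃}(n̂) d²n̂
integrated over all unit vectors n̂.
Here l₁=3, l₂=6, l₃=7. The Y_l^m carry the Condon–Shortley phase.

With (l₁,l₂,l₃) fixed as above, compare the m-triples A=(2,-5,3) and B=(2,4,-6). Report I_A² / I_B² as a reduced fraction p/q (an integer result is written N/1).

361/832

l's match ⇒ only the (l;m) 3-j factors differ between A and B.
A: triangle coeff Δ(3,6,7) = 1/2042040; Σ_t [0,1]: t=0:+1/4354560 t=1:−1/87091200 = 19/87091200; (3j)²=361/37128 [(3 6 7; 2 -5 3)], sign=+1
B: triangle coeff Δ(3,6,7) = 1/2042040; Σ_t [0,1]: t=0:+1/43545600 t=1:−1/8709120 = -1/10886400; (3j)²=8/357 [(3 6 7; 2 4 -6)], sign=+1
I_A²/I_B² = (361/37128)/(8/357) = 361/832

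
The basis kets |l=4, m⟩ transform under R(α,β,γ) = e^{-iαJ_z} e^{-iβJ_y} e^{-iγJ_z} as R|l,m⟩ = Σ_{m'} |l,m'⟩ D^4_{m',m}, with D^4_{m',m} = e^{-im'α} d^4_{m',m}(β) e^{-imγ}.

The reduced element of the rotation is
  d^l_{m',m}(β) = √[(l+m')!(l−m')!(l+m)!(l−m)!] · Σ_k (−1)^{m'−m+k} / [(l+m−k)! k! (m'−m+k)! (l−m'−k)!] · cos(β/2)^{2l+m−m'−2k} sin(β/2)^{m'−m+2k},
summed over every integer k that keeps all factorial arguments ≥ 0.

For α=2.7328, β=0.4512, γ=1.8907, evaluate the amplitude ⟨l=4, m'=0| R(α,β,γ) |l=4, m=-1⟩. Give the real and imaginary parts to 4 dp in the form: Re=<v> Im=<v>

Re=0.1841 Im=-0.5558

First d^4_{0,-1}(β=0.4512), then the phase factors e^{-i(0)α} and e^{-i(-1)γ}:
c=cos(0.451200/2)=0.974660, s=sin(0.451200/2)=0.223691; N=√[24·24·6·120]=643.987578
k: max(0,(-1)−(0))=0 … min(4+(-1),4−(0))=3
  k=0: (−1)^1·643.9876/(144)·0.9747^7·0.2237^1 = -0.835865
  k=1: (−1)^2·643.9876/(24)·0.9747^5·0.2237^3 = +0.264167
  k=2: (−1)^3·643.9876/(24)·0.9747^3·0.2237^5 = -0.013915
  k=3: (−1)^4·643.9876/(144)·0.9747^1·0.2237^7 = +0.000122
d^4_{0,-1}(0.4512) = -0.835865 +0.264167 -0.013915 +0.000122 = -0.585490
Attach z-rotation phases: D = e^{-i(0)(2.7328)}·(-0.585490)·e^{-i(-1)(1.8907)} = +0.184122-0.555786i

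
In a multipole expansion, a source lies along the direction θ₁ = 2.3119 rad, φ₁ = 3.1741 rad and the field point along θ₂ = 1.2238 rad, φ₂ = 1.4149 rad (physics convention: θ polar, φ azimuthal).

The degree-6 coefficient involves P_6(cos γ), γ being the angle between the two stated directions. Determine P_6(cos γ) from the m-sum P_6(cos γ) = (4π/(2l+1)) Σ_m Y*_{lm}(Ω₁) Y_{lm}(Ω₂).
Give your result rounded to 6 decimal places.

Summing Y*_{l m}(θ₁,φ₁)·Y_{l m}(θ₂,φ₂) over m ∈ [−6, 6]; prefactor 4π/(2·6+1) = 0.966644:
  term(m=-6) = (-0.011091, -0.023536)   from Y*(Ω₁)=(0.076396, 0.015093), Y(Ω₂)=(-0.198301, -0.268902)
  term(m=-5) = (0.083563, -0.060770)   from Y*(Ω₁)=(0.243607, 0.039948), Y(Ω₂)=(0.294203, -0.297705)
  term(m=-4) = (0.023487, 0.022039)   from Y*(Ω₁)=(0.420541, 0.054993), Y(Ω₂)=(0.061648, 0.044345)
  term(m=-3) = (0.060606, -0.095557)   from Y*(Ω₁)=(0.353797, 0.034613), Y(Ω₂)=(0.143504, -0.284131)
  term(m=-2) = (-0.010608, -0.004198)   from Y*(Ω₁)=(-0.061726, -0.004019), Y(Ω₂)=(0.175542, 0.056578)
  term(m=-1) = (-0.018151, 0.095201)   from Y*(Ω₁)=(-0.372847, -0.012125), Y(Ω₂)=(0.040337, -0.256645)
  term(m=+0) = (-0.009401, -0.000000)   from Y*(Ω₁)=(-0.044985, -0.000000), Y(Ω₂)=(0.208983, 0.000000)
  term(m=+1) = (-0.018151, -0.095201)   from Y*(Ω₁)=(0.372847, -0.012125), Y(Ω₂)=(-0.040337, -0.256645)
  term(m=+2) = (-0.010608, 0.004198)   from Y*(Ω₁)=(-0.061726, 0.004019), Y(Ω₂)=(0.175542, -0.056578)
  term(m=+3) = (0.060606, 0.095557)   from Y*(Ω₁)=(-0.353797, 0.034613), Y(Ω₂)=(-0.143504, -0.284131)
  term(m=+4) = (0.023487, -0.022039)   from Y*(Ω₁)=(0.420541, -0.054993), Y(Ω₂)=(0.061648, -0.044345)
  term(m=+5) = (0.083563, 0.060770)   from Y*(Ω₁)=(-0.243607, 0.039948), Y(Ω₂)=(-0.294203, -0.297705)
  term(m=+6) = (-0.011091, 0.023536)   from Y*(Ω₁)=(0.076396, -0.015093), Y(Ω₂)=(-0.198301, 0.268902)
Total Σ_m = (0.246207, 0.000000). Multiply by 0.966644: (0.237995, 0.000000). P_6(cos γ) = 0.237995

0.237995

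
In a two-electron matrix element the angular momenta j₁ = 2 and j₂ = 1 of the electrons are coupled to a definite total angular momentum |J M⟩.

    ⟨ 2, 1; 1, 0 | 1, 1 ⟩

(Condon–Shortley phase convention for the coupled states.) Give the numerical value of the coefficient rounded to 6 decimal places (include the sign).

√[3·2!2!0!/5! · 3!1!1!1!2!0!] = √(6/5)
  +(−1)^1/∏(1,1,0,0,2,0)! = -1/2  (running -1/2)
⟨..|..⟩ = √(6/5)·(-1/2) = -0.547723

-0.547723  (= −√(3/10))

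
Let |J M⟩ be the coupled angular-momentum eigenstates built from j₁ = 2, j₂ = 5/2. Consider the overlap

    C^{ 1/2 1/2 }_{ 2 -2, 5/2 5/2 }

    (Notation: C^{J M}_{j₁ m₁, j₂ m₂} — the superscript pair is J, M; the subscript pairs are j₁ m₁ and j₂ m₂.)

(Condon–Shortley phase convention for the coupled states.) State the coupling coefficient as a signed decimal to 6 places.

√[2·4!0!1!/6! · 0!4!5!0!1!0!] = √(192)
  +(−1)^4/∏(4,0,0,1,0,0)! = 1/24  (running 1/24)
⟨..|..⟩ = √(192)·(1/24) = +0.577350

+0.577350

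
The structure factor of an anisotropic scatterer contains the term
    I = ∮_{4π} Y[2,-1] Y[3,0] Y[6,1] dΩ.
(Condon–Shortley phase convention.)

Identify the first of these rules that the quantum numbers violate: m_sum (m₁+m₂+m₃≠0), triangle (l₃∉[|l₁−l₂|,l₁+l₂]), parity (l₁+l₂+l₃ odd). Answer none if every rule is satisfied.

Σmᵢ = 0  ✓
l₃∈[|l₁−l₂|,l₁+l₂]=[1,5] required, l₃=6 fails  ✗
Σlᵢ = 11 ⇒ odd

triangle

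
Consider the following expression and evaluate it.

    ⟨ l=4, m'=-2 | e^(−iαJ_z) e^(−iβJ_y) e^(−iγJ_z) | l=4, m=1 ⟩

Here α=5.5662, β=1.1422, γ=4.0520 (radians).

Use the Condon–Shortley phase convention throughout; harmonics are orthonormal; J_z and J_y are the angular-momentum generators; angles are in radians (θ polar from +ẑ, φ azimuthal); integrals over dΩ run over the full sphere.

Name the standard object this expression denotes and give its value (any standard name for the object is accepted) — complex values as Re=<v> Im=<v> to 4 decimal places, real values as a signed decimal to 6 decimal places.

This is a Wigner D-matrix element — the rotation-matrix element ⟨l m'| R(α,β,γ) |l m⟩ in the angular-momentum basis.
D^4_{-2,1}(5.5662,1.1422,4.0520) = e^{-i·-2·5.5662}·d^4_{-2,1}(1.1422)·e^{-i·1·4.0520}. Compute d first:
c=cos(1.142200/2)=0.841307, s=sin(1.142200/2)=0.540558; N=√[2·720·120·6]=1018.233765
k∈{3,4,5} keeps every argument non-negative
  k=3: (−1)^0·1018.2338/(72)·0.8413^5·0.5406^3 = +0.941485
  k=4: (−1)^1·1018.2338/(48)·0.8413^3·0.5406^5 = -0.583016
  k=5: (−1)^2·1018.2338/(240)·0.8413^1·0.5406^7 = +0.048138
d^4_{-2,1}(1.1422) = +0.941485 -0.583016 +0.048138 = +0.406607
Phases: e^{-i·(-2)·5.5662}=+0.136399-0.990654i, e^{-i·(1)·4.0520}=-0.613424+0.789754i ⇒ D=+0.284097+0.290892i

Wigner D-matrix element, Re=0.2841 Im=0.2909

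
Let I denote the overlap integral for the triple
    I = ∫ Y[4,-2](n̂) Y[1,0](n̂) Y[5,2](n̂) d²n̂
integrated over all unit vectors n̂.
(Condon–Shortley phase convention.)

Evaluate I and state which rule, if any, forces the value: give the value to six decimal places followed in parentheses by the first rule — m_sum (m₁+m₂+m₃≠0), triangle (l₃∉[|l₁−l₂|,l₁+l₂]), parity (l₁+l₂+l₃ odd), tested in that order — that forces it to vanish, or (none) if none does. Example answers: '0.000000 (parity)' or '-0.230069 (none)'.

0.225034 (none)

Checks pass: Σm=0; 10 even; l₃=5∈[3,5].
(2·4+1)(2·1+1)(2·5+1) = 297
Δ: 0! 8! 2! / 11! → 1/495
sum: t=0:+1/576 = 1/576
3j²(4 1 5; 0 0 0) = Δ·Π!·Σ² = 5/99  (sign -1)
sum: t=0:+1/1440 = 1/1440
3j²(4 1 5; -2 0 2) = Δ·Π!·Σ² = 7/165  (sign -1)
combine: 4πI² = 297·5/99·7/165 = 7/11
take √, sign +1: I = 0.22503380
No selection rule forces the value: the integral is nonzero (none).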